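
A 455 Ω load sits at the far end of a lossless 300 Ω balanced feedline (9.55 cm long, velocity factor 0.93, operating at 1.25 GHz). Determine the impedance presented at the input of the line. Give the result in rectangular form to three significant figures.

Z_in ≈ 364 + j123 Ω

λ = v/f = 0.93·c / 1.25 GHz = 0.223 m
βl = 2π·l/λ = 2π × 0.428 = 154°
tan(βl) = tan(154°) = -0.487
Z_in = Z_0·(Z_L + jZ_0·tanβl)/(Z_0 + jZ_L·tanβl)
     = 300·(455 − j146)/(300 − j222)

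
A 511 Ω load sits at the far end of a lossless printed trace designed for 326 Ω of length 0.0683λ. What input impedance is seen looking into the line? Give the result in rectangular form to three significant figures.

Z_in ≈ 408 − j144 Ω

βl = 2π × 0.0683 = 24.6°
tan(βl) = tan(24.6°) = 0.458
Z_in = Z_0·(Z_L + jZ_0·tanβl)/(Z_0 + jZ_L·tanβl)
     = 326·(511 + j149)/(326 + j234)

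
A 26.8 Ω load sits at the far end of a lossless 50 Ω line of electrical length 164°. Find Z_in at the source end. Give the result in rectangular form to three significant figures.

tan(βl) = tan(164°) = -0.287
Z_in = Z_0·(Z_L + jZ_0·tanβl)/(Z_0 + jZ_L·tanβl)
     = 50·(26.8 − j14.3)/(50 − j7.68)

Z_in ≈ 28.3 − j9.98 Ω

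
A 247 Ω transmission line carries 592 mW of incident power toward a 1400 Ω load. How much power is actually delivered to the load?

P_delivered ≈ 302 mW

Γ = (1400 − 247)/(1400 + 247) = 0.7
|Γ|² = 0.49
P_refl = |Γ|²·P_inc = 290 mW, P_del = (1 − |Γ|²)·P_inc = 302 mW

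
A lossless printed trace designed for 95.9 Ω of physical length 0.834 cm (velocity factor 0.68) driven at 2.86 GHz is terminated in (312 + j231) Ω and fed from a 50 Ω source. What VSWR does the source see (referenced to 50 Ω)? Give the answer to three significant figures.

λ = v/f = 0.68·c / 2.86 GHz = 0.0713 m
βl = 2π·l/λ = 2π × 0.117 = 42.1°
tan(βl) = 0.903
Z_in = Z_0·(Z_L + jZ_0·tanβl)/(Z_0 + jZ_L·tanβl) = 56.5 − j129 Ω
Γ_s = (Z_in − Z_s)/(Z_in + Z_s) = (6.55 − j129)/(107 − j129), |Γ_s| = 0.771
VSWR = (1 + |Γ_s|)/(1 − |Γ_s|)

VSWR ≈ 7.75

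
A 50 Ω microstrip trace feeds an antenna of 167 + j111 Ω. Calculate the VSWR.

VSWR ≈ 4.91

Γ = (Z_L − Z_0)/(Z_L + Z_0) = (117 + j111)/(217 + j111)
|Γ| = 161/244 = 0.662
VSWR = (1 + |Γ|)/(1 − |Γ|) = 1.66/0.338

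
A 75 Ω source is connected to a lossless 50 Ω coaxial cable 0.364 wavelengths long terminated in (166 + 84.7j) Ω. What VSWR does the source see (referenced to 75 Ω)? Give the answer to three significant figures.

VSWR ≈ 5.32

βl = 2π × 0.364 = 131°
tan(βl) = -1.15
Z_in = Z_0·(Z_L + jZ_0·tanβl)/(Z_0 + jZ_L·tanβl) = 16.6 + j30.7 Ω
Γ_s = (Z_in − Z_s)/(Z_in + Z_s) = (-58.4 + j30.7)/(91.6 + j30.7), |Γ_s| = 0.683
VSWR = (1 + |Γ_s|)/(1 − |Γ_s|)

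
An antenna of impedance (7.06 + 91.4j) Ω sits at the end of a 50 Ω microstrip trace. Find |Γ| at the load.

Γ = (Z_L − Z_0)/(Z_L + Z_0) = (-42.94 + j91.4)/(57.06 + j91.4)
|Γ| = 101/108

|Γ| ≈ 0.937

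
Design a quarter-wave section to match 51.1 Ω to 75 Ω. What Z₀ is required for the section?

Z_qwt = √(Z_0·R_L) = √(75 × 51.1) = √3832

Z_qwt ≈ 61.9 Ω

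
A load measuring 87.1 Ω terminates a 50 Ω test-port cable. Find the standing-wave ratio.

VSWR ≈ 1.74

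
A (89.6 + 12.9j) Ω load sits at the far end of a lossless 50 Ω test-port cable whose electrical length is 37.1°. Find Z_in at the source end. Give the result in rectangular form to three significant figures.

tan(βl) = tan(37.1°) = 0.756
Z_in = Z_0·(Z_L + jZ_0·tanβl)/(Z_0 + jZ_L·tanβl)
     = 50·(89.6 + j50.7)/(40.2 + j67.8)

Z_in ≈ 56.7 − j32.4 Ω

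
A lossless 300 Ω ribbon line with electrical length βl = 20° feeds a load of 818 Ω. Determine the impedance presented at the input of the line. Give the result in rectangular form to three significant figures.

tan(βl) = tan(20°) = 0.364
Z_in = Z_0·(Z_L + jZ_0·tanβl)/(Z_0 + jZ_L·tanβl)
     = 300·(818 + j109)/(300 + j298)

Z_in ≈ 467 − j354 Ω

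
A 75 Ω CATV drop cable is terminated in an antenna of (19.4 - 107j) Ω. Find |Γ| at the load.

Γ = (Z_L − Z_0)/(Z_L + Z_0) = (-55.6 − j107)/(94.4 − j107)
|Γ| = 121/143

|Γ| ≈ 0.845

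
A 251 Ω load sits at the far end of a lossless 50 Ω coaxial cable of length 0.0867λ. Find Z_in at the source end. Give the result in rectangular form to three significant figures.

βl = 2π × 0.0867 = 31.2°
tan(βl) = tan(31.2°) = 0.606
Z_in = Z_0·(Z_L + jZ_0·tanβl)/(Z_0 + jZ_L·tanβl)
     = 50·(251 + j30.3)/(50 + j152)

Z_in ≈ 33.5 − j71.5 Ω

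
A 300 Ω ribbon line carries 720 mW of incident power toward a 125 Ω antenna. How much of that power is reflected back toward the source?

P_reflected ≈ 122 mW

Γ = (125 − 300)/(125 + 300) = -0.412
|Γ|² = 0.17
P_refl = |Γ|²·P_inc = 122 mW, P_del = (1 − |Γ|²)·P_inc = 598 mW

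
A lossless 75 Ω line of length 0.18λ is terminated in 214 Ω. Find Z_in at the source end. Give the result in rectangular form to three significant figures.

βl = 2π × 0.18 = 64.8°
tan(βl) = tan(64.8°) = 2.13
Z_in = Z_0·(Z_L + jZ_0·tanβl)/(Z_0 + jZ_L·tanβl)
     = 75·(214 + j159)/(75 + j455)

Z_in ≈ 31.3 − j30.1 Ω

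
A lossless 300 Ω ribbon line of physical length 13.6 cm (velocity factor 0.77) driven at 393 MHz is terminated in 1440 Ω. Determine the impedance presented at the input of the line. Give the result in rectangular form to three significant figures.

λ = v/f = 0.77·c / 393 MHz = 0.588 m
βl = 2π·l/λ = 2π × 0.231 = 83.3°
tan(βl) = tan(83.3°) = 8.51
Z_in = Z_0·(Z_L + jZ_0·tanβl)/(Z_0 + jZ_L·tanβl)
     = 300·(1440 + j2550)/(300 + j12200)

Z_in ≈ 63.3 − j33.7 Ω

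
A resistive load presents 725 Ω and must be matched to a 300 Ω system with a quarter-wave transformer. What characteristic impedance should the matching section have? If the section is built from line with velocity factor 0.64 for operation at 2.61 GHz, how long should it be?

Z_qwt ≈ 466 Ω; length ≈ 1.84 cm

Z_qwt = √(Z_0·R_L) = √(300 × 725) = √217500
λ = 0.64·c/f = 0.0736 m, so l = λ/4 = 0.0184 m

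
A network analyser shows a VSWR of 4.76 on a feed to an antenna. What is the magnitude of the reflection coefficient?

|Γ| ≈ 0.653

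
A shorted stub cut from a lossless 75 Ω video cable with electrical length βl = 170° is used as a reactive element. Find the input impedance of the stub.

Z_in ≈ −j13.2 Ω

tan(βl) = -0.176
For a shorted stub, Z_in = jZ_0·tan(βl)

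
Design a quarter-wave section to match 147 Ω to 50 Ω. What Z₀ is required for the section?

Z_qwt ≈ 85.7 Ω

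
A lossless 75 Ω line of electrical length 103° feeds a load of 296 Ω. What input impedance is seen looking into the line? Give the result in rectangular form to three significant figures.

Z_in ≈ 19.9 + j16.1 Ω

tan(βl) = tan(103°) = -4.33
Z_in = Z_0·(Z_L + jZ_0·tanβl)/(Z_0 + jZ_L·tanβl)
     = 75·(296 − j325)/(75 − j1280)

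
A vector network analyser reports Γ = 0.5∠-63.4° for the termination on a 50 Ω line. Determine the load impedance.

Z_L ≈ 46.7 − j55.7 Ω

Z_L = Z_0·(1 + Γ)/(1 − Γ) = 50·(1.22 − j0.447)/(0.776 + j0.447)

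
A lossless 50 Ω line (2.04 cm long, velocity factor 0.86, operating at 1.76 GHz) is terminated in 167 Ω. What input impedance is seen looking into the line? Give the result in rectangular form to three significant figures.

λ = v/f = 0.86·c / 1.76 GHz = 0.147 m
βl = 2π·l/λ = 2π × 0.139 = 50.1°
tan(βl) = tan(50.1°) = 1.2
Z_in = Z_0·(Z_L + jZ_0·tanβl)/(Z_0 + jZ_L·tanβl)
     = 50·(167 + j59.8)/(50 + j200)

Z_in ≈ 23.9 − j35.8 Ω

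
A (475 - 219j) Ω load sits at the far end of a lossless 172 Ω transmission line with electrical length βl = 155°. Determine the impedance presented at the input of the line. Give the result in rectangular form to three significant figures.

Z_in ≈ 317 + j269 Ω

tan(βl) = tan(155°) = -0.466
Z_in = Z_0·(Z_L + jZ_0·tanβl)/(Z_0 + jZ_L·tanβl)
     = 172·(475 − j299)/(69.9 − j221)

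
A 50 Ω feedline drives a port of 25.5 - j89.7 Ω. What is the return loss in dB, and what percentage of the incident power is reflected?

Γ = (-24.5 − j89.7)/(75.5 − j89.7), |Γ| = 0.793
RL = −20·log₁₀(0.793) = 2.01 dB
P_refl/P_inc = |Γ|² = 0.629

RL ≈ 2.01 dB; 62.9% of incident power reflected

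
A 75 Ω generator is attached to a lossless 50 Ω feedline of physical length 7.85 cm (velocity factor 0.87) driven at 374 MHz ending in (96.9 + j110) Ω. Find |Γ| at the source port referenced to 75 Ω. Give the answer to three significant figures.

|Γ| ≈ 0.593

λ = v/f = 0.87·c / 374 MHz = 0.698 m
βl = 2π·l/λ = 2π × 0.112 = 40.5°
tan(βl) = 0.854
Z_in = Z_0·(Z_L + jZ_0·tanβl)/(Z_0 + jZ_L·tanβl) = 47.7 − j83.9 Ω
Γ_s = (Z_in − Z_s)/(Z_in + Z_s) = (-27.3 − j83.9)/(123 − j83.9), |Γ_s| = 0.593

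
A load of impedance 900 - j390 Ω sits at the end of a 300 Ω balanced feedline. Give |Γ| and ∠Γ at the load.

Γ ≈ 0.567 ∠ -15°

Γ = (Z_L − Z_0)/(Z_L + Z_0) = (600 − j390)/(1200 − j390)
|Γ| = 716/1260 = 0.567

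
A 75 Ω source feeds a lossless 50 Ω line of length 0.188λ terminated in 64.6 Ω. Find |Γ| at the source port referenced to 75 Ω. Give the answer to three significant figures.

βl = 2π × 0.188 = 67.7°
tan(βl) = 2.44
Z_in = Z_0·(Z_L + jZ_0·tanβl)/(Z_0 + jZ_L·tanβl) = 41.1 − j7.48 Ω
Γ_s = (Z_in − Z_s)/(Z_in + Z_s) = (-33.9 − j7.48)/(116 − j7.48), |Γ_s| = 0.299

|Γ| ≈ 0.299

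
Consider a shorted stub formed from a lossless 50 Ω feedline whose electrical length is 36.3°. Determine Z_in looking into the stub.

tan(βl) = 0.735
For a shorted stub, Z_in = jZ_0·tan(βl)

Z_in ≈ +j36.7 Ω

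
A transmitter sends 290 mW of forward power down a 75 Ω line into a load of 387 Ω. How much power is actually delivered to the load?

P_delivered ≈ 158 mW

Γ = (387 − 75)/(387 + 75) = 0.675
|Γ|² = 0.456
P_refl = |Γ|²·P_inc = 132 mW, P_del = (1 − |Γ|²)·P_inc = 158 mW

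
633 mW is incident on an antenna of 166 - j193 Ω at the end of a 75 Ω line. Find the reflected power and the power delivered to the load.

P_reflected ≈ 302 mW; P_delivered ≈ 331 mW

|Γ| = |(91 − j193)/(241 − j193)| = 0.691
|Γ|² = 0.478
P_refl = |Γ|²·P_inc = 302 mW, P_del = (1 − |Γ|²)·P_inc = 331 mW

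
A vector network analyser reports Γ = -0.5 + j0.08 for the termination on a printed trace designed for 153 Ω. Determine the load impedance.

Z_L ≈ 50.4 + j10.8 Ω

Z_L = Z_0·(1 + Γ)/(1 − Γ) = 153·(0.5 + j0.08)/(1.5 − j0.08)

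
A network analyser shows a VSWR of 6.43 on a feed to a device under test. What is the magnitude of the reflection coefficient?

|Γ| ≈ 0.731

|Γ| = (S − 1)/(S + 1) = (6.43 − 1)/(6.43 + 1) = 5.43/7.43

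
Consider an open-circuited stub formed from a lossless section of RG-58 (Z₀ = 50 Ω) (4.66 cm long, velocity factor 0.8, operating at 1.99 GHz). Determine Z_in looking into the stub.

Z_in ≈ +j57.7 Ω

λ = v/f = 0.8·c / 1.99 GHz = 0.121 m
βl = 2π·l/λ = 2π × 0.386 = 139°
tan(βl) = -0.866
For an open-circuited stub, Z_in = −jZ_0·cot(βl) = −jZ_0/tan(βl)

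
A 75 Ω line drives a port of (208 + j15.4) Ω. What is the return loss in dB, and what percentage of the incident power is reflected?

Γ = (133 + j15.4)/(283 + j15.4), |Γ| = 0.472
RL = −20·log₁₀(0.472) = 6.51 dB
P_refl/P_inc = |Γ|² = 0.223

RL ≈ 6.51 dB; 22.3% of incident power reflected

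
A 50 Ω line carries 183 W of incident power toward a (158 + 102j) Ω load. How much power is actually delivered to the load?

|Γ| = |(108 + j102)/(208 + j102)| = 0.641
|Γ|² = 0.411
P_refl = |Γ|²·P_inc = 75.2 W, P_del = (1 − |Γ|²)·P_inc = 108 W

P_delivered ≈ 108 W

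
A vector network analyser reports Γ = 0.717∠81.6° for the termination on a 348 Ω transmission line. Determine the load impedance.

Z_L = Z_0·(1 + Γ)/(1 − Γ) = 348·(1.1 + j0.709)/(0.895 − j0.709)

Z_L ≈ 130 + j378 Ω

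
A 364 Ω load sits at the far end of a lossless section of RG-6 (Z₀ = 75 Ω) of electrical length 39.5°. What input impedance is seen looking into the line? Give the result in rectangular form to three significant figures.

Z_in ≈ 35.9 − j82 Ω

tan(βl) = tan(39.5°) = 0.824
Z_in = Z_0·(Z_L + jZ_0·tanβl)/(Z_0 + jZ_L·tanβl)
     = 75·(364 + j61.8)/(75 + j300)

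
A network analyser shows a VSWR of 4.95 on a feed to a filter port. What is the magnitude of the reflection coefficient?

|Γ| ≈ 0.664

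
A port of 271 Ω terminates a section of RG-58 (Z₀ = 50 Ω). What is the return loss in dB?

RL ≈ 3.24 dB

Γ = (271 − 50)/(271 + 50) = 0.688
RL = −20·log₁₀|Γ| = −20·log₁₀(0.688)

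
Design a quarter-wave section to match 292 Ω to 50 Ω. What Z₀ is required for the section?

Z_qwt ≈ 121 Ω

Z_qwt = √(Z_0·R_L) = √(50 × 292) = √14600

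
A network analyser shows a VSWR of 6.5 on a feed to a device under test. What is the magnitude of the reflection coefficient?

|Γ| ≈ 0.733

|Γ| = (S − 1)/(S + 1) = (6.5 − 1)/(6.5 + 1) = 5.5/7.5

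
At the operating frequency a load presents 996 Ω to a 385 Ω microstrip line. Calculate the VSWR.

VSWR ≈ 2.59

Γ = (996 − 385)/(996 + 385) = 0.442
VSWR = (1 + 0.442)/(1 − 0.442)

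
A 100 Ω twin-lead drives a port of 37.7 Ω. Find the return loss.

RL ≈ 6.89 dB

Γ = (37.7 − 100)/(37.7 + 100) = -0.452
RL = −20·log₁₀|Γ| = −20·log₁₀(0.452)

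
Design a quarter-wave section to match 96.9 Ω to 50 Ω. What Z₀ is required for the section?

Z_qwt = √(Z_0·R_L) = √(50 × 96.9) = √4845

Z_qwt ≈ 69.6 Ω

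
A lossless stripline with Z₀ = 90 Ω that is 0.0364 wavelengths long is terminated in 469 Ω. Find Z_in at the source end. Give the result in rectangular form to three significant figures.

Z_in ≈ 200 − j222 Ω

βl = 2π × 0.0364 = 13.1°
tan(βl) = tan(13.1°) = 0.233
Z_in = Z_0·(Z_L + jZ_0·tanβl)/(Z_0 + jZ_L·tanβl)
     = 90·(469 + j21)/(90 + j109)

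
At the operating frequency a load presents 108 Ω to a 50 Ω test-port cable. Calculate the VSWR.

VSWR ≈ 2.16

For a purely resistive load, VSWR = R_L/Z_0 or Z_0/R_L (whichever > 1) = 108/50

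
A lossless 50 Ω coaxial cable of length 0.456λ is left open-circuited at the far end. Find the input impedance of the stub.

βl = 2π × 0.456 = 164°
tan(βl) = -0.284
For an open-circuited stub, Z_in = −jZ_0·cot(βl) = −jZ_0/tan(βl)

Z_in ≈ +j176 Ω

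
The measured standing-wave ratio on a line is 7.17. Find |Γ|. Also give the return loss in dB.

|Γ| ≈ 0.755; return loss ≈ 2.44 dB

|Γ| = (S − 1)/(S + 1) = (7.17 − 1)/(7.17 + 1) = 6.17/8.17
RL = −20·log₁₀|Γ| = −20·log₁₀(0.755)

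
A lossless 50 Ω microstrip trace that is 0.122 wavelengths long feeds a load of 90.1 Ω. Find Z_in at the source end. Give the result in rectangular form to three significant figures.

βl = 2π × 0.122 = 43.9°
tan(βl) = tan(43.9°) = 0.963
Z_in = Z_0·(Z_L + jZ_0·tanβl)/(Z_0 + jZ_L·tanβl)
     = 50·(90.1 + j48.1)/(50 + j86.8)

Z_in ≈ 43.3 − j27 Ω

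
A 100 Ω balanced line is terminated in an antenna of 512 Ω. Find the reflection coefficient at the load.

Γ = (Z_L − Z_0)/(Z_L + Z_0) = (512 − 100)/(512 + 100) = 412/612

Γ = 0.673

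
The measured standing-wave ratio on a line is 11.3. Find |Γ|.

|Γ| = (S − 1)/(S + 1) = (11.3 − 1)/(11.3 + 1) = 10.3/12.3

|Γ| ≈ 0.837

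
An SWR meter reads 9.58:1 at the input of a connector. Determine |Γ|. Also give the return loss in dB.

|Γ| = (S − 1)/(S + 1) = (9.58 − 1)/(9.58 + 1) = 8.58/10.6
RL = −20·log₁₀|Γ| = −20·log₁₀(0.811)

|Γ| ≈ 0.811; return loss ≈ 1.82 dB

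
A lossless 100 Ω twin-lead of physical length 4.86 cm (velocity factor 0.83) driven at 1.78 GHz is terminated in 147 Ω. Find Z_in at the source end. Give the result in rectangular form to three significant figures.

λ = v/f = 0.83·c / 1.78 GHz = 0.14 m
βl = 2π·l/λ = 2π × 0.347 = 125°
tan(βl) = tan(125°) = -1.42
Z_in = Z_0·(Z_L + jZ_0·tanβl)/(Z_0 + jZ_L·tanβl)
     = 100·(147 − j142)/(100 − j209)

Z_in ≈ 82.7 + j30.7 Ω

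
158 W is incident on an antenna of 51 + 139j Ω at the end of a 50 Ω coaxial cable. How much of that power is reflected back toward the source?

|Γ| = |(1 + j139)/(101 + j139)| = 0.809
|Γ|² = 0.654
P_refl = |Γ|²·P_inc = 103 W, P_del = (1 − |Γ|²)·P_inc = 54.6 W

P_reflected ≈ 103 W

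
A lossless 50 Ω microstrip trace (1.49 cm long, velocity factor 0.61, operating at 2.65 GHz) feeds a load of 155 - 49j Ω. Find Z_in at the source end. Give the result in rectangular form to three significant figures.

Z_in ≈ 14.7 − j5.24 Ω

λ = v/f = 0.61·c / 2.65 GHz = 0.0691 m
βl = 2π·l/λ = 2π × 0.216 = 77.7°
tan(βl) = tan(77.7°) = 4.58
Z_in = Z_0·(Z_L + jZ_0·tanβl)/(Z_0 + jZ_L·tanβl)
     = 50·(155 + j180)/(274 + j709)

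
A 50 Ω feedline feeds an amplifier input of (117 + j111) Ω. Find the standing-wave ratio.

Γ = (Z_L − Z_0)/(Z_L + Z_0) = (67 + j111)/(167 + j111)
|Γ| = 130/201 = 0.647
VSWR = (1 + |Γ|)/(1 − |Γ|) = 1.65/0.353

VSWR ≈ 4.66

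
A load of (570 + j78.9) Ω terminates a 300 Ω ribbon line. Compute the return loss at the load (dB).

Γ = (270 + j78.9)/(870 + j78.9), |Γ| = 0.322
RL = −20·log₁₀|Γ| = −20·log₁₀(0.322)

RL ≈ 9.84 dB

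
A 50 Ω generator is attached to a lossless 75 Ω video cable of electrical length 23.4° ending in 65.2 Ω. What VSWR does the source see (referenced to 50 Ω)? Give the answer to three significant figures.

tan(βl) = 0.433
Z_in = Z_0·(Z_L + jZ_0·tanβl)/(Z_0 + jZ_L·tanβl) = 67.8 + j6.94 Ω
Γ_s = (Z_in − Z_s)/(Z_in + Z_s) = (17.8 + j6.94)/(118 + j6.94), |Γ_s| = 0.162
VSWR = (1 + |Γ_s|)/(1 − |Γ_s|)

VSWR ≈ 1.39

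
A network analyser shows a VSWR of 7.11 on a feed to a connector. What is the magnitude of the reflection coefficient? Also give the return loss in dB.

|Γ| ≈ 0.753; return loss ≈ 2.46 dB

|Γ| = (S − 1)/(S + 1) = (7.11 − 1)/(7.11 + 1) = 6.11/8.11
RL = −20·log₁₀|Γ| = −20·log₁₀(0.753)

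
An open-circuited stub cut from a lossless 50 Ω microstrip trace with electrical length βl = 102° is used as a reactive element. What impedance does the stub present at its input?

Z_in ≈ +j10.6 Ω

tan(βl) = -4.7
For an open-circuited stub, Z_in = −jZ_0·cot(βl) = −jZ_0/tan(βl)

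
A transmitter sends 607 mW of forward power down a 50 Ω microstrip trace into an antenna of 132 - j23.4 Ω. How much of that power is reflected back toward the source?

P_reflected ≈ 131 mW

|Γ| = |(82 − j23.4)/(182 − j23.4)| = 0.465
|Γ|² = 0.216
P_refl = |Γ|²·P_inc = 131 mW, P_del = (1 − |Γ|²)·P_inc = 476 mW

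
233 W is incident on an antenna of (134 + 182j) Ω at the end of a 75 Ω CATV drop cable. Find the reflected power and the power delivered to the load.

P_reflected ≈ 111 W; P_delivered ≈ 122 W

|Γ| = |(59 + j182)/(209 + j182)| = 0.69
|Γ|² = 0.477
P_refl = |Γ|²·P_inc = 111 W, P_del = (1 − |Γ|²)·P_inc = 122 W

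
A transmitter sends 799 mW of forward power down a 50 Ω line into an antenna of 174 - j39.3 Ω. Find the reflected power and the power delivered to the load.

P_reflected ≈ 261 mW; P_delivered ≈ 538 mW

|Γ| = |(124 − j39.3)/(224 − j39.3)| = 0.572
|Γ|² = 0.327
P_refl = |Γ|²·P_inc = 261 mW, P_del = (1 − |Γ|²)·P_inc = 538 mW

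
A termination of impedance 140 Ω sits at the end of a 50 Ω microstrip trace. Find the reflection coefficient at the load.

Γ = 0.474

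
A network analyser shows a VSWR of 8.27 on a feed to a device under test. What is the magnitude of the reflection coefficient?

|Γ| ≈ 0.784

|Γ| = (S − 1)/(S + 1) = (8.27 − 1)/(8.27 + 1) = 7.27/9.27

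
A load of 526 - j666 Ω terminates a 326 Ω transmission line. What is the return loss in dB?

Γ = (200 − j666)/(852 − j666), |Γ| = 0.643
RL = −20·log₁₀|Γ| = −20·log₁₀(0.643)

RL ≈ 3.84 dB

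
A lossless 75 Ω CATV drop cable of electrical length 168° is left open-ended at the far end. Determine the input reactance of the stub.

tan(βl) = -0.213
For an open-ended stub, Z_in = −jZ_0·cot(βl) = −jZ_0/tan(βl)

X_in ≈ 353 Ω (inductive)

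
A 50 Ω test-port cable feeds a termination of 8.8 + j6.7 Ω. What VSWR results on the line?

VSWR ≈ 5.79

Γ = (Z_L − Z_0)/(Z_L + Z_0) = (-41.2 + j6.7)/(58.8 + j6.7)
|Γ| = 41.7/59.2 = 0.705
VSWR = (1 + |Γ|)/(1 − |Γ|) = 1.71/0.295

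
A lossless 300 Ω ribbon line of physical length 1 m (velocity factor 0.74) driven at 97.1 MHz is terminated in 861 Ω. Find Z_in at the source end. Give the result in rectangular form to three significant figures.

λ = v/f = 0.74·c / 97.1 MHz = 2.29 m
βl = 2π·l/λ = 2π × 0.437 = 157°
tan(βl) = tan(157°) = -0.415
Z_in = Z_0·(Z_L + jZ_0·tanβl)/(Z_0 + jZ_L·tanβl)
     = 300·(861 − j125)/(300 − j357)

Z_in ≈ 417 + j373 Ω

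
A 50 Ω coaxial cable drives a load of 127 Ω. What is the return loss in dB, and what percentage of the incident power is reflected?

Γ = (127 − 50)/(127 + 50) = 0.435
RL = −20·log₁₀(0.435) = 7.23 dB
P_refl/P_inc = |Γ|² = 0.189

RL ≈ 7.23 dB; 18.9% of incident power reflected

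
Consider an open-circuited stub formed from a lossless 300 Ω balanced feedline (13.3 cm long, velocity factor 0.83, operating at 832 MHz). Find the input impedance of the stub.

Z_in ≈ +j824 Ω

λ = v/f = 0.83·c / 832 MHz = 0.299 m
βl = 2π·l/λ = 2π × 0.444 = 160°
tan(βl) = -0.364
For an open-circuited stub, Z_in = −jZ_0·cot(βl) = −jZ_0/tan(βl)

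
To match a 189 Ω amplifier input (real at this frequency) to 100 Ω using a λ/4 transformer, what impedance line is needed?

Z_qwt = √(Z_0·R_L) = √(100 × 189) = √18900

Z_qwt ≈ 137 Ω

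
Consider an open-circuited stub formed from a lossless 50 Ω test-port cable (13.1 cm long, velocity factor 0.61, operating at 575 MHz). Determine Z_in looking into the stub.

Z_in ≈ +j80.6 Ω

λ = v/f = 0.61·c / 575 MHz = 0.318 m
βl = 2π·l/λ = 2π × 0.412 = 148°
tan(βl) = -0.621
For an open-circuited stub, Z_in = −jZ_0·cot(βl) = −jZ_0/tan(βl)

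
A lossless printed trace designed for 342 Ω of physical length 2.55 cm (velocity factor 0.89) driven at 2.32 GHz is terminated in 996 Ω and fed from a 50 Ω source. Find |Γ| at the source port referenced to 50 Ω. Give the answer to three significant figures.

λ = v/f = 0.89·c / 2.32 GHz = 0.115 m
βl = 2π·l/λ = 2π × 0.222 = 79.8°
tan(βl) = 5.54
Z_in = Z_0·(Z_L + jZ_0·tanβl)/(Z_0 + jZ_L·tanβl) = 121 − j54.3 Ω
Γ_s = (Z_in − Z_s)/(Z_in + Z_s) = (70.8 − j54.3)/(171 − j54.3), |Γ_s| = 0.498

|Γ| ≈ 0.498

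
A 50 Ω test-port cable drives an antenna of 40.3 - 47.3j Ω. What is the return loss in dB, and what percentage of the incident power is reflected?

RL ≈ 6.49 dB; 22.4% of incident power reflected

Γ = (-9.7 − j47.3)/(90.3 − j47.3), |Γ| = 0.474
RL = −20·log₁₀(0.474) = 6.49 dB
P_refl/P_inc = |Γ|² = 0.224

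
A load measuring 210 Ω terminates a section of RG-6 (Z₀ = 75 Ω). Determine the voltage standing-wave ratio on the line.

VSWR ≈ 2.8

For a purely resistive load, VSWR = R_L/Z_0 or Z_0/R_L (whichever > 1) = 210/75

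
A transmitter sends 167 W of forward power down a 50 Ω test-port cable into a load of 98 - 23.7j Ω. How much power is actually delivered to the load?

P_delivered ≈ 146 W

|Γ| = |(48 − j23.7)/(148 − j23.7)| = 0.357
|Γ|² = 0.128
P_refl = |Γ|²·P_inc = 21.3 W, P_del = (1 − |Γ|²)·P_inc = 146 W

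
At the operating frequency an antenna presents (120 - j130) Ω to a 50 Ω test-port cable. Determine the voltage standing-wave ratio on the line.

Γ = (Z_L − Z_0)/(Z_L + Z_0) = (70 − j130)/(170 − j130)
|Γ| = 148/214 = 0.69
VSWR = (1 + |Γ|)/(1 − |Γ|) = 1.69/0.31

VSWR ≈ 5.45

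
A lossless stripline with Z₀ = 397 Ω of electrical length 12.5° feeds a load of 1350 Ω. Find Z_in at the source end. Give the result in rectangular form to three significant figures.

tan(βl) = tan(12.5°) = 0.222
Z_in = Z_0·(Z_L + jZ_0·tanβl)/(Z_0 + jZ_L·tanβl)
     = 397·(1350 + j88)/(397 + j299)

Z_in ≈ 903 − j593 Ω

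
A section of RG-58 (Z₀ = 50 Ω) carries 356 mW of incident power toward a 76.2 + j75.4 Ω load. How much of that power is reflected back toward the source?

P_reflected ≈ 105 mW

|Γ| = |(26.2 + j75.4)/(126.2 + j75.4)| = 0.543
|Γ|² = 0.295
P_refl = |Γ|²·P_inc = 105 mW, P_del = (1 − |Γ|²)·P_inc = 251 mW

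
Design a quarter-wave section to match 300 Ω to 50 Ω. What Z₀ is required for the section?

Z_qwt = √(Z_0·R_L) = √(50 × 300) = √15000

Z_qwt ≈ 122 Ω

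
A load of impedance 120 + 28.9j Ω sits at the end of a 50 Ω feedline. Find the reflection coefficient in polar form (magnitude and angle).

Γ ≈ 0.439 ∠ 12.8°

Γ = (Z_L − Z_0)/(Z_L + Z_0) = (70 + j28.9)/(170 + j28.9)
|Γ| = 75.7/172 = 0.439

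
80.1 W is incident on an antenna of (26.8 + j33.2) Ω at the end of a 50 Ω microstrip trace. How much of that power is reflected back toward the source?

P_reflected ≈ 18.8 W

|Γ| = |(-23.2 + j33.2)/(76.8 + j33.2)| = 0.484
|Γ|² = 0.234
P_refl = |Γ|²·P_inc = 18.8 W, P_del = (1 − |Γ|²)·P_inc = 61.3 W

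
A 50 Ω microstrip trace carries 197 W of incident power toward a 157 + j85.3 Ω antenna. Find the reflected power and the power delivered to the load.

|Γ| = |(107 + j85.3)/(207 + j85.3)| = 0.611
|Γ|² = 0.374
P_refl = |Γ|²·P_inc = 73.6 W, P_del = (1 − |Γ|²)·P_inc = 123 W

P_reflected ≈ 73.6 W; P_delivered ≈ 123 W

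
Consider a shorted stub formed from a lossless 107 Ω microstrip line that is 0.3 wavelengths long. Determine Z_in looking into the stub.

βl = 2π × 0.3 = 108°
tan(βl) = -3.08
For a shorted stub, Z_in = jZ_0·tan(βl)

Z_in ≈ −j329 Ω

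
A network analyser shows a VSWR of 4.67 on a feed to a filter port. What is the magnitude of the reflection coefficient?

|Γ| ≈ 0.647

|Γ| = (S − 1)/(S + 1) = (4.67 − 1)/(4.67 + 1) = 3.67/5.67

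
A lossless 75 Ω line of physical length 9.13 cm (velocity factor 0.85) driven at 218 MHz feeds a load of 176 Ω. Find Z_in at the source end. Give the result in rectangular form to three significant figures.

λ = v/f = 0.85·c / 218 MHz = 1.17 m
βl = 2π·l/λ = 2π × 0.0781 = 28.1°
tan(βl) = tan(28.1°) = 0.534
Z_in = Z_0·(Z_L + jZ_0·tanβl)/(Z_0 + jZ_L·tanβl)
     = 75·(176 + j40)/(75 + j94)

Z_in ≈ 88 − j70.2 Ω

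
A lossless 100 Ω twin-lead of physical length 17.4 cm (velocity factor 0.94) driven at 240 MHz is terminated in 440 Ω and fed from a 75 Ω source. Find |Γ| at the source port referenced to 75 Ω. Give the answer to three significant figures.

|Γ| ≈ 0.618

λ = v/f = 0.94·c / 240 MHz = 1.18 m
βl = 2π·l/λ = 2π × 0.148 = 53.3°
tan(βl) = 1.34
Z_in = Z_0·(Z_L + jZ_0·tanβl)/(Z_0 + jZ_L·tanβl) = 34.4 − j68.7 Ω
Γ_s = (Z_in − Z_s)/(Z_in + Z_s) = (-40.6 − j68.7)/(109 − j68.7), |Γ_s| = 0.618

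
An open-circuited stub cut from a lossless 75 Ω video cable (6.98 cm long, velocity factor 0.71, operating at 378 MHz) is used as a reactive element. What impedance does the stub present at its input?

λ = v/f = 0.71·c / 378 MHz = 0.563 m
βl = 2π·l/λ = 2π × 0.124 = 44.6°
tan(βl) = 0.986
For an open-circuited stub, Z_in = −jZ_0·cot(βl) = −jZ_0/tan(βl)

Z_in ≈ −j76.1 Ω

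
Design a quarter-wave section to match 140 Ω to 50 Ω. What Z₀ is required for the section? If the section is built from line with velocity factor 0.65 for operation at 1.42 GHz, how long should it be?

Z_qwt = √(Z_0·R_L) = √(50 × 140) = √7000
λ = 0.65·c/f = 0.137 m, so l = λ/4 = 0.0343 m

Z_qwt ≈ 83.7 Ω; length ≈ 3.43 cm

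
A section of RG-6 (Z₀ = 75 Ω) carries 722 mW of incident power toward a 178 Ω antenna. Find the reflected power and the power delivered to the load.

P_reflected ≈ 120 mW; P_delivered ≈ 602 mW

Γ = (178 − 75)/(178 + 75) = 0.407
|Γ|² = 0.166
P_refl = |Γ|²·P_inc = 120 mW, P_del = (1 − |Γ|²)·P_inc = 602 mW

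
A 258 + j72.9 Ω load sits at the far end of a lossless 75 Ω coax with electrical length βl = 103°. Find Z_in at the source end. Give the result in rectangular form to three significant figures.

tan(βl) = tan(103°) = -4.33
Z_in = Z_0·(Z_L + jZ_0·tanβl)/(Z_0 + jZ_L·tanβl)
     = 75·(258 − j252)/(391 − j1120)

Z_in ≈ 20.5 + j10.2 Ω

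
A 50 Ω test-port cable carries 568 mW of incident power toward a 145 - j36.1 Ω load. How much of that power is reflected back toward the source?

P_reflected ≈ 149 mW

|Γ| = |(95 − j36.1)/(195 − j36.1)| = 0.512
|Γ|² = 0.263
P_refl = |Γ|²·P_inc = 149 mW, P_del = (1 − |Γ|²)·P_inc = 419 mW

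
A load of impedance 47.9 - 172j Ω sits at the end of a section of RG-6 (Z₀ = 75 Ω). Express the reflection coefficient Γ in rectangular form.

Γ = (Z_L − Z_0)/(Z_L + Z_0) = (-27.1 − j172)/(122.9 − j172)

Γ ≈ 0.587 − j0.577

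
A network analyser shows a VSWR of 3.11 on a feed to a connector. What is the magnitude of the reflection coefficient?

|Γ| = (S − 1)/(S + 1) = (3.11 − 1)/(3.11 + 1) = 2.11/4.11

|Γ| ≈ 0.513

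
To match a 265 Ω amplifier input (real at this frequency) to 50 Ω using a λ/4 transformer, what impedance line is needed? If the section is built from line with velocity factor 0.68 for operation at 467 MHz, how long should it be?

Z_qwt = √(Z_0·R_L) = √(50 × 265) = √13250
λ = 0.68·c/f = 0.437 m, so l = λ/4 = 0.109 m

Z_qwt ≈ 115 Ω; length ≈ 10.9 cm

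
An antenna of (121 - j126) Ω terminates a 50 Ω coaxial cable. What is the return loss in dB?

RL ≈ 3.34 dB

Γ = (71 − j126)/(171 − j126), |Γ| = 0.681
RL = −20·log₁₀|Γ| = −20·log₁₀(0.681)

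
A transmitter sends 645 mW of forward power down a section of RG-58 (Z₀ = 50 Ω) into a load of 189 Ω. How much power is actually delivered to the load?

P_delivered ≈ 427 mW

Γ = (189 − 50)/(189 + 50) = 0.582
|Γ|² = 0.338
P_refl = |Γ|²·P_inc = 218 mW, P_del = (1 − |Γ|²)·P_inc = 427 mW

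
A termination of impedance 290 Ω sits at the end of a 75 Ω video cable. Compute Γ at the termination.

Γ = 0.589

Γ = (Z_L − Z_0)/(Z_L + Z_0) = (290 − 75)/(290 + 75) = 215/365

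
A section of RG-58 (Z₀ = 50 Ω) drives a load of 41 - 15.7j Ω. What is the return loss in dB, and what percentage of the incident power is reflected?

RL ≈ 14.2 dB; 3.84% of incident power reflected

Γ = (-9 − j15.7)/(91 − j15.7), |Γ| = 0.196
RL = −20·log₁₀(0.196) = 14.2 dB
P_refl/P_inc = |Γ|² = 0.0384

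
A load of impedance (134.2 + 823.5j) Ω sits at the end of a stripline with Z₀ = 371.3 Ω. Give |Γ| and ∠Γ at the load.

Γ = (Z_L − Z_0)/(Z_L + Z_0) = (-237.1 + j823.5)/(505.5 + j823.5)
|Γ| = 857/966 = 0.887

Γ ≈ 0.887 ∠ 47.6°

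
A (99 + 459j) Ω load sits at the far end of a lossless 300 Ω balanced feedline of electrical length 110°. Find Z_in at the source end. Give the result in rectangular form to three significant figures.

tan(βl) = tan(110°) = -2.75
Z_in = Z_0·(Z_L + jZ_0·tanβl)/(Z_0 + jZ_L·tanβl)
     = 300·(99 − j365)/(1560 − j272)

Z_in ≈ 30.3 − j64.9 Ω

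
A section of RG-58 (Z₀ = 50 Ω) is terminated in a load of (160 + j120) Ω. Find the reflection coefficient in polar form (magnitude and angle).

Γ = (Z_L − Z_0)/(Z_L + Z_0) = (110 + j120)/(210 + j120)
|Γ| = 163/242 = 0.673

Γ ≈ 0.673 ∠ 17.7°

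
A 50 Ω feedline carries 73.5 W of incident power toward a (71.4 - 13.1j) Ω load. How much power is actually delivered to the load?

|Γ| = |(21.4 − j13.1)/(121.4 − j13.1)| = 0.205
|Γ|² = 0.0422
P_refl = |Γ|²·P_inc = 3.1 W, P_del = (1 − |Γ|²)·P_inc = 70.4 W

P_delivered ≈ 70.4 W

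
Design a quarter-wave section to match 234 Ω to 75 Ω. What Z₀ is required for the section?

Z_qwt ≈ 132 Ω

Z_qwt = √(Z_0·R_L) = √(75 × 234) = √17550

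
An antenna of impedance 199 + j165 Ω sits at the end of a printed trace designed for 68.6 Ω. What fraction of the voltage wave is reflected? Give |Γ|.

|Γ| ≈ 0.669

Γ = (Z_L − Z_0)/(Z_L + Z_0) = (130.4 + j165)/(267.6 + j165)
|Γ| = 210/314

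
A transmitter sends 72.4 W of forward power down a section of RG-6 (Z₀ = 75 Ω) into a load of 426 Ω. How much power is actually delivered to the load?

P_delivered ≈ 36.9 W

Γ = (426 − 75)/(426 + 75) = 0.701
|Γ|² = 0.491
P_refl = |Γ|²·P_inc = 35.5 W, P_del = (1 − |Γ|²)·P_inc = 36.9 W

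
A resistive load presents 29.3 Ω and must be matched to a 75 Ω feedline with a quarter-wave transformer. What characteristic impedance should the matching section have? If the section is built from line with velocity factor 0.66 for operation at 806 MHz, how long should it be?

Z_qwt ≈ 46.9 Ω; length ≈ 6.14 cm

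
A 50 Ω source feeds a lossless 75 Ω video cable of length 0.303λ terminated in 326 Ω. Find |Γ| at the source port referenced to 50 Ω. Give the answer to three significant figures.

βl = 2π × 0.303 = 109°
tan(βl) = -2.89
Z_in = Z_0·(Z_L + jZ_0·tanβl)/(Z_0 + jZ_L·tanβl) = 19.2 + j24.4 Ω
Γ_s = (Z_in − Z_s)/(Z_in + Z_s) = (-30.8 + j24.4)/(69.2 + j24.4), |Γ_s| = 0.536

|Γ| ≈ 0.536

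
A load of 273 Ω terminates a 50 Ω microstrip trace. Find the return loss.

Γ = (273 − 50)/(273 + 50) = 0.69
RL = −20·log₁₀|Γ| = −20·log₁₀(0.69)

RL ≈ 3.22 dB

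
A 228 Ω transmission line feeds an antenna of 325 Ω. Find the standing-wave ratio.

VSWR ≈ 1.43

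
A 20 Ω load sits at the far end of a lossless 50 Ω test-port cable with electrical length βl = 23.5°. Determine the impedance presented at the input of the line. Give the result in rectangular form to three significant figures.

tan(βl) = tan(23.5°) = 0.435
Z_in = Z_0·(Z_L + jZ_0·tanβl)/(Z_0 + jZ_L·tanβl)
     = 50·(20 + j21.7)/(50 + j8.7)

Z_in ≈ 23.1 + j17.7 Ω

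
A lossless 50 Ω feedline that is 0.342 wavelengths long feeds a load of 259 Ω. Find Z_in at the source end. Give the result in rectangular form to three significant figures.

Z_in ≈ 13.5 + j30.9 Ω

βl = 2π × 0.342 = 123°
tan(βl) = tan(123°) = -1.53
Z_in = Z_0·(Z_L + jZ_0·tanβl)/(Z_0 + jZ_L·tanβl)
     = 50·(259 − j76.6)/(50 − j397)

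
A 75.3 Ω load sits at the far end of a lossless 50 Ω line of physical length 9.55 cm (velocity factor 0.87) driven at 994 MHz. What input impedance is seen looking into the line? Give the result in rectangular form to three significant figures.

Z_in ≈ 43.7 + j18.2 Ω

λ = v/f = 0.87·c / 994 MHz = 0.263 m
βl = 2π·l/λ = 2π × 0.364 = 131°
tan(βl) = tan(131°) = -1.15
Z_in = Z_0·(Z_L + jZ_0·tanβl)/(Z_0 + jZ_L·tanβl)
     = 50·(75.3 − j57.7)/(50 − j86.8)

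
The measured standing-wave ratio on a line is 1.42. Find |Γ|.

|Γ| ≈ 0.174

|Γ| = (S − 1)/(S + 1) = (1.42 − 1)/(1.42 + 1) = 0.42/2.42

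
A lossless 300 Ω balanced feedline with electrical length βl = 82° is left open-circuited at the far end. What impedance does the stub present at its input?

tan(βl) = 7.12
For an open-circuited stub, Z_in = −jZ_0·cot(βl) = −jZ_0/tan(βl)

Z_in ≈ −j42.2 Ω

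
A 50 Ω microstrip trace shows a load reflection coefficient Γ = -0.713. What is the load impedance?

Z_L ≈ 8.38 Ω

Z_L = Z_0·(1 + Γ)/(1 − Γ) = 50·(0.287)/(1.71)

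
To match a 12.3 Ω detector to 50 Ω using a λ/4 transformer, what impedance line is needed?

Z_qwt ≈ 24.8 Ω

Z_qwt = √(Z_0·R_L) = √(50 × 12.3) = √615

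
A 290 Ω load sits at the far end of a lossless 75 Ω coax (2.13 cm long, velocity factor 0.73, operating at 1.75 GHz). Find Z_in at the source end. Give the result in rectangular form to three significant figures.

Z_in ≈ 24.7 − j37.6 Ω

λ = v/f = 0.73·c / 1.75 GHz = 0.125 m
βl = 2π·l/λ = 2π × 0.17 = 61.3°
tan(βl) = tan(61.3°) = 1.82
Z_in = Z_0·(Z_L + jZ_0·tanβl)/(Z_0 + jZ_L·tanβl)
     = 75·(290 + j137)/(75 + j529)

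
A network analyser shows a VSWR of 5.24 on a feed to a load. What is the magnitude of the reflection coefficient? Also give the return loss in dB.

|Γ| ≈ 0.679; return loss ≈ 3.36 dB

|Γ| = (S − 1)/(S + 1) = (5.24 − 1)/(5.24 + 1) = 4.24/6.24
RL = −20·log₁₀|Γ| = −20·log₁₀(0.679)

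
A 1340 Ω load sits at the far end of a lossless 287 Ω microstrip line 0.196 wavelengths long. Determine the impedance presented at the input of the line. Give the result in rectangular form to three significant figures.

Z_in ≈ 68.7 − j96.1 Ω

βl = 2π × 0.196 = 70.6°
tan(βl) = tan(70.6°) = 2.83
Z_in = Z_0·(Z_L + jZ_0·tanβl)/(Z_0 + jZ_L·tanβl)
     = 287·(1340 + j813)/(287 + j3800)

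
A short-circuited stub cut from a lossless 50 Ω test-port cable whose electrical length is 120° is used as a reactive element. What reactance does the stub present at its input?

tan(βl) = -1.73
For a short-circuited stub, Z_in = jZ_0·tan(βl)

X_in ≈ -86.6 Ω (capacitive)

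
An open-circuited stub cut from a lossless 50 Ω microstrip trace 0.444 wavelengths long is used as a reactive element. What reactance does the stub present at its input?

βl = 2π × 0.444 = 160°
tan(βl) = -0.367
For an open-circuited stub, Z_in = −jZ_0·cot(βl) = −jZ_0/tan(βl)

X_in ≈ 136 Ω (inductive)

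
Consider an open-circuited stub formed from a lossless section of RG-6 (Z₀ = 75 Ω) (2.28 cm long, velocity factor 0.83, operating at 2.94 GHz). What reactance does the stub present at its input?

λ = v/f = 0.83·c / 2.94 GHz = 0.0847 m
βl = 2π·l/λ = 2π × 0.269 = 96.9°
tan(βl) = -8.25
For an open-circuited stub, Z_in = −jZ_0·cot(βl) = −jZ_0/tan(βl)

X_in ≈ 9.09 Ω (inductive)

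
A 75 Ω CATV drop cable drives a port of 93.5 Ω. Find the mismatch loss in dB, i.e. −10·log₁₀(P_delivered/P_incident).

Γ = (93.5 − 75)/(93.5 + 75) = 0.11
|Γ|² = 0.0121, so P_del/P_inc = 1 − |Γ|² = 0.988
ML = −10·log₁₀(1 − |Γ|²)

mismatch loss ≈ 0.0527 dB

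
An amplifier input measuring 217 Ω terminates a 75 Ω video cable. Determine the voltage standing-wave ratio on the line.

Γ = (217 − 75)/(217 + 75) = 0.486
VSWR = (1 + 0.486)/(1 − 0.486)

VSWR ≈ 2.89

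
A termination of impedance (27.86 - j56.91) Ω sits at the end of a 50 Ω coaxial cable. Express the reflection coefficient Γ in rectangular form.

Γ ≈ 0.163 − j0.612

Γ = (Z_L − Z_0)/(Z_L + Z_0) = (-22.14 − j56.91)/(77.86 − j56.91)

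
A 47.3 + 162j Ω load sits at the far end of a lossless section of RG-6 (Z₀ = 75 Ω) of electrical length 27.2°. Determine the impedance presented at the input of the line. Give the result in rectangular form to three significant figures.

Z_in ≈ 510 − j319 Ω

tan(βl) = tan(27.2°) = 0.514
Z_in = Z_0·(Z_L + jZ_0·tanβl)/(Z_0 + jZ_L·tanβl)
     = 75·(47.3 + j201)/(-8.26 + j24.3)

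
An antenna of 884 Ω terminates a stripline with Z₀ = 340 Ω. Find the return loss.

Γ = (884 − 340)/(884 + 340) = 0.444
RL = −20·log₁₀|Γ| = −20·log₁₀(0.444)

RL ≈ 7.04 dB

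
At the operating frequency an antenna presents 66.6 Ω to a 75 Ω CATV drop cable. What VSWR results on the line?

For a purely resistive load, VSWR = R_L/Z_0 or Z_0/R_L (whichever > 1) = 75/66.6

VSWR ≈ 1.13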